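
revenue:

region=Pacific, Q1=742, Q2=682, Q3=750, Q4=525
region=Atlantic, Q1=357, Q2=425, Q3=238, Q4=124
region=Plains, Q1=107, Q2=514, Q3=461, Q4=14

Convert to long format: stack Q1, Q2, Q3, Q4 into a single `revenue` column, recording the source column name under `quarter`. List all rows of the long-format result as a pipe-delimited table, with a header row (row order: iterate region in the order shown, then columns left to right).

| region | quarter | revenue |
| Pacific | Q1 | 742 |
| Pacific | Q2 | 682 |
| Pacific | Q3 | 750 |
| Pacific | Q4 | 525 |
| Atlantic | Q1 | 357 |
| Atlantic | Q2 | 425 |
| Atlantic | Q3 | 238 |
| Atlantic | Q4 | 124 |
| Plains | Q1 | 107 |
| Plains | Q2 | 514 |
| Plains | Q3 | 461 |
| Plains | Q4 | 14 |

Each (region, column) pair becomes one row: 3 × 4 = 12 rows.
For example, (Pacific, Q1) → revenue=742.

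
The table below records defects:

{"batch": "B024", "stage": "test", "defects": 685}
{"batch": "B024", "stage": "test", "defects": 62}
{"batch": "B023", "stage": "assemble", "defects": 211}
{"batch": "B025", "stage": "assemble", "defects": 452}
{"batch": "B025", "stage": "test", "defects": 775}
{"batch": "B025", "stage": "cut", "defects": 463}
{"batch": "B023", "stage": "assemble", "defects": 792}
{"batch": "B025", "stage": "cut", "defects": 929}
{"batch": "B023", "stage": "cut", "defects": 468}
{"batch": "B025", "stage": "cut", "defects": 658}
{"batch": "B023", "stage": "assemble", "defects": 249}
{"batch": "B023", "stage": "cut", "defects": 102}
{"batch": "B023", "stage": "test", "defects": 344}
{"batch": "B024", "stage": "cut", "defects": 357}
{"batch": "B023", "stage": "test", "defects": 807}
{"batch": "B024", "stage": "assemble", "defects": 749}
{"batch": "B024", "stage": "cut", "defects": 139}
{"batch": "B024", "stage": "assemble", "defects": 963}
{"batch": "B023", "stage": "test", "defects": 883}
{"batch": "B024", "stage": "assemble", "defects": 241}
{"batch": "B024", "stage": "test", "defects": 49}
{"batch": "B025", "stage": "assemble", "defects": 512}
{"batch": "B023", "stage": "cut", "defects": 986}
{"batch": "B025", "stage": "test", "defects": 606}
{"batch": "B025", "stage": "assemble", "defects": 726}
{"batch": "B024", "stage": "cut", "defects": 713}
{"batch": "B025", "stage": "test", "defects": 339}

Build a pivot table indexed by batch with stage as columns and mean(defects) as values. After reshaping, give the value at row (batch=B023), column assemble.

Rows with batch=B023 and stage=assemble: defects values are 211, 792, 249.
(211 + 792 + 249) / 3 = 417.33.

417.33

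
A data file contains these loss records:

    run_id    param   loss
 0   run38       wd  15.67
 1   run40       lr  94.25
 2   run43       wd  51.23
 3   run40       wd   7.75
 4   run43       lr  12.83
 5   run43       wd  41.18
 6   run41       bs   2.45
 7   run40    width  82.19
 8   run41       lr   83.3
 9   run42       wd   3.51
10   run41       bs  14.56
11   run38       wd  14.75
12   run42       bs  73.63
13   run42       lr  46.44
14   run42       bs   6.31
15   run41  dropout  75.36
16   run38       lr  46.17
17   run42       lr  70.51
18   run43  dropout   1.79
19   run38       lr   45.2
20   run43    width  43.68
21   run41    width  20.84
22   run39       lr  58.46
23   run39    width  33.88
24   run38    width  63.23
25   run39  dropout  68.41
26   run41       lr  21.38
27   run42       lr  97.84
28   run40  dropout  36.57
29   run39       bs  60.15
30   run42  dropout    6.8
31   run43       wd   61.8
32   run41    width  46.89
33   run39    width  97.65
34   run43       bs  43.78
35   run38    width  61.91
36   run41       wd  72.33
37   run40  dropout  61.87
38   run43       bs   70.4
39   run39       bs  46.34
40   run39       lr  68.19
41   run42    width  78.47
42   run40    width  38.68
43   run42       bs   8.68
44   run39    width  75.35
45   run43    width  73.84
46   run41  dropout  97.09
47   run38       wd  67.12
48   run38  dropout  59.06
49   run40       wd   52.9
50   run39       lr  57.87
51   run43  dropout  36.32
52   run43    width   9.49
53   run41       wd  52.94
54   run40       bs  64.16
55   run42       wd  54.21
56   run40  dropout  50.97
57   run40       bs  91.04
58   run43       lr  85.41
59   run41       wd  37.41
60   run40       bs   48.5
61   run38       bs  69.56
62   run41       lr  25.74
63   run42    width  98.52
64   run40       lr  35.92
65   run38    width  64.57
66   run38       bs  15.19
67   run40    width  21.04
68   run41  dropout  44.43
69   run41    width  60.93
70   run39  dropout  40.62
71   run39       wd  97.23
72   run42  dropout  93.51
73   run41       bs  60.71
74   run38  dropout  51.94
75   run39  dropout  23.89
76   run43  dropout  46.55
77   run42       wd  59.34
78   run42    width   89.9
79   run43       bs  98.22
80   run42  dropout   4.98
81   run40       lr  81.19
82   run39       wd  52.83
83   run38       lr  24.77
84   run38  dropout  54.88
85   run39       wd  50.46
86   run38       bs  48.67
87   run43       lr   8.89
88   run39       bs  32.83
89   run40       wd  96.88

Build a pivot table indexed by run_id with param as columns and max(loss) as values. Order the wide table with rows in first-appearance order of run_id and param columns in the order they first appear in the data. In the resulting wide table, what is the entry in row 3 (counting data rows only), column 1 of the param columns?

With rows in first-appearance order of run_id, row 3 is run_id=run43. param columns in first-appearance order: wd, lr, bs, width, dropout; column 1 is wd.
Long rows with run_id=run43, param=wd: max(51.23, 41.18, 61.8) = 61.8.

61.8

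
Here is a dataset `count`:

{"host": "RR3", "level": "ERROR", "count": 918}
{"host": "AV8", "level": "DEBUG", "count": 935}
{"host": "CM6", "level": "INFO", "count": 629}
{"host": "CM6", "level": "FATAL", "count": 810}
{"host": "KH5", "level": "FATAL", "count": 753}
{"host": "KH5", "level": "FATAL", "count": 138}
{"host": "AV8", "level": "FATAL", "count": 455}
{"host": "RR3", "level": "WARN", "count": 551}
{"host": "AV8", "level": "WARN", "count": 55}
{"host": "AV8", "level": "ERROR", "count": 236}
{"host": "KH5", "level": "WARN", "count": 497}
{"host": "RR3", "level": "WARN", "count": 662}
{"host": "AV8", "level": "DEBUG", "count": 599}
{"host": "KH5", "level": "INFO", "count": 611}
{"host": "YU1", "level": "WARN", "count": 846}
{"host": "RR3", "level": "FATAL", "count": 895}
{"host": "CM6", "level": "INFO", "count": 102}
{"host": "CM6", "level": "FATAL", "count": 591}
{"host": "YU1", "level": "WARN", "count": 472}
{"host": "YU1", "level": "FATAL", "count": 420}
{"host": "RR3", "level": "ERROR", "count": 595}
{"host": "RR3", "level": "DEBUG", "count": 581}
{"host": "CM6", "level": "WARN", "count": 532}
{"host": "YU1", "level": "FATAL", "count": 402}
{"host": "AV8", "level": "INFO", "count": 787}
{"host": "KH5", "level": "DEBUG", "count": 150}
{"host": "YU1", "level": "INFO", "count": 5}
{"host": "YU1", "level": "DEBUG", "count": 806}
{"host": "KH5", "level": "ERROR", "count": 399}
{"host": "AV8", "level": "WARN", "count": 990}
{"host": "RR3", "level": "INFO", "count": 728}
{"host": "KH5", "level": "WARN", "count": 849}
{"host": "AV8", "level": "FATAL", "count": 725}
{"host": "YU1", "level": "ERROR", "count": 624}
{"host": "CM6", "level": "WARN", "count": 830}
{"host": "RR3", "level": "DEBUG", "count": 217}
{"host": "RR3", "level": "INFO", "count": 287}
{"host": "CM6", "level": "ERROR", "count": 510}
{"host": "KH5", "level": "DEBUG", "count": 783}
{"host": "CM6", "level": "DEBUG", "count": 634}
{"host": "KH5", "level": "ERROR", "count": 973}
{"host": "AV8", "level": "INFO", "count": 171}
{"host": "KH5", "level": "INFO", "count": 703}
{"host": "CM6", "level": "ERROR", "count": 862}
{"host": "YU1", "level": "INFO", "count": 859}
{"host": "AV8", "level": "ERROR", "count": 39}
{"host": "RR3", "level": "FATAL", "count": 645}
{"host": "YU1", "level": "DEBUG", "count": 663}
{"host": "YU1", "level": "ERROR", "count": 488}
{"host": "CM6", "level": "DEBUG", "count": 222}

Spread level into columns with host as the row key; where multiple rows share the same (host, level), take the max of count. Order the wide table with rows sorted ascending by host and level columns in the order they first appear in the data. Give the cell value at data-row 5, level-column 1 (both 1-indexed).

624

With rows sorted ascending by host, row 5 is host=YU1. level columns in first-appearance order: ERROR, DEBUG, INFO, FATAL, WARN; column 1 is ERROR.
Long rows with host=YU1, level=ERROR: max(624, 488) = 624.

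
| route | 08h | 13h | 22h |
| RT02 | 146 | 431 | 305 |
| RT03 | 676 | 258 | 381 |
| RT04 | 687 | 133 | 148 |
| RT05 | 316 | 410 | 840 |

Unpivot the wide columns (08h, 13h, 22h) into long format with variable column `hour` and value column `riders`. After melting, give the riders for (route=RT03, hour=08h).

676

Unpivoting turns each (route, wide-column) pair into one long row.
The wide cell at row RT03, column 08h holds 676, so the long row (RT03, 08h) has riders=676.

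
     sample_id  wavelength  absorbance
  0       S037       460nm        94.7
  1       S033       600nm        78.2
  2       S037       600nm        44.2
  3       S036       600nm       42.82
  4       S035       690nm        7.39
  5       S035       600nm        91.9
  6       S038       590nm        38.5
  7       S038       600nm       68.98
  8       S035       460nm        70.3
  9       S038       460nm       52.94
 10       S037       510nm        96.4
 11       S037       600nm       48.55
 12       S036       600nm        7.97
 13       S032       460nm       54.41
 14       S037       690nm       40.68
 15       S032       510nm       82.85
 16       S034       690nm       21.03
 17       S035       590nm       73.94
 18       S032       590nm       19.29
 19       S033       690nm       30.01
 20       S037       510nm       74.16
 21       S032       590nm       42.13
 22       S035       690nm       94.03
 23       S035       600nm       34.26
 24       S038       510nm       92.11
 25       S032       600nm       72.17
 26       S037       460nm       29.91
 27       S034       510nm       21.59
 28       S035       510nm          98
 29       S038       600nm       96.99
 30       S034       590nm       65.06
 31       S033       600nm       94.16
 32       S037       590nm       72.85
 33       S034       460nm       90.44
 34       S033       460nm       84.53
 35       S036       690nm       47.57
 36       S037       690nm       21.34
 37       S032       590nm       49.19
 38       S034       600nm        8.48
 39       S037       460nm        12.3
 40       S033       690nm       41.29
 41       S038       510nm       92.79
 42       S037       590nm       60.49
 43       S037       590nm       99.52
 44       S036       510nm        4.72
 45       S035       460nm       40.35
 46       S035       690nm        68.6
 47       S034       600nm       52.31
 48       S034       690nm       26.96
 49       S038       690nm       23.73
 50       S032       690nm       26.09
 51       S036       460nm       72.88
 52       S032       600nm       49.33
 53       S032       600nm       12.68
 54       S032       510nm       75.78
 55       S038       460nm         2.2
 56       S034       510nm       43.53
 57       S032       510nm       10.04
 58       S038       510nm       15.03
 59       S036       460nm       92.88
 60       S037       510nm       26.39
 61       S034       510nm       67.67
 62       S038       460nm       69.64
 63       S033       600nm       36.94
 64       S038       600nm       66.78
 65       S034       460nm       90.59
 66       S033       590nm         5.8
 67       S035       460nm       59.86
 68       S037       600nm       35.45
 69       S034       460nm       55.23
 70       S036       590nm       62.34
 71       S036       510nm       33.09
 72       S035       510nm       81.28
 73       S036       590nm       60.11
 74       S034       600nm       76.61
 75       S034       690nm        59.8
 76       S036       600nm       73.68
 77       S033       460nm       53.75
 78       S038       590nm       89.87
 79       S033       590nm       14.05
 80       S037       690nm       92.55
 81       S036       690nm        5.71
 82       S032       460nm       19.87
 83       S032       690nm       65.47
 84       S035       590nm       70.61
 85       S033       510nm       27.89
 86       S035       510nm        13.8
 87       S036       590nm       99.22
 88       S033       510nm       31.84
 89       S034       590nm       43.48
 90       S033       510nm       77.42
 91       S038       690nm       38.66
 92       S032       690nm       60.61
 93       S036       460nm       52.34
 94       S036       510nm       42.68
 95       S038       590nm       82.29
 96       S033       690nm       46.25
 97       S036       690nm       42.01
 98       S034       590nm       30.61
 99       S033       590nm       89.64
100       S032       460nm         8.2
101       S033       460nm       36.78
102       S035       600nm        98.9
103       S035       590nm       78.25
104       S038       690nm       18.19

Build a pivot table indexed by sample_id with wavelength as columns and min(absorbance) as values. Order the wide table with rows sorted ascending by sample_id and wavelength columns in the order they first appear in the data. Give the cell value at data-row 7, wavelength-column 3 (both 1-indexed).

With rows sorted ascending by sample_id, row 7 is sample_id=S038. wavelength columns in first-appearance order: 460nm, 600nm, 690nm, 590nm, 510nm; column 3 is 690nm.
Long rows with sample_id=S038, wavelength=690nm: min(23.73, 38.66, 18.19) = 18.19.

18.19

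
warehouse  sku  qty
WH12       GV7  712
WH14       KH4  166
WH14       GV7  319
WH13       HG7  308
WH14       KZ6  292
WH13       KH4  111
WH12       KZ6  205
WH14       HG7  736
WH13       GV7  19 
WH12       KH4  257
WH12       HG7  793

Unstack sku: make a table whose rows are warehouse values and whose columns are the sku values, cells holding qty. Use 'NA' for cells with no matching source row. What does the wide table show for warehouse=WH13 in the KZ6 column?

No long-format row has warehouse=WH13 and sku=KZ6, so the cell is NA.

NA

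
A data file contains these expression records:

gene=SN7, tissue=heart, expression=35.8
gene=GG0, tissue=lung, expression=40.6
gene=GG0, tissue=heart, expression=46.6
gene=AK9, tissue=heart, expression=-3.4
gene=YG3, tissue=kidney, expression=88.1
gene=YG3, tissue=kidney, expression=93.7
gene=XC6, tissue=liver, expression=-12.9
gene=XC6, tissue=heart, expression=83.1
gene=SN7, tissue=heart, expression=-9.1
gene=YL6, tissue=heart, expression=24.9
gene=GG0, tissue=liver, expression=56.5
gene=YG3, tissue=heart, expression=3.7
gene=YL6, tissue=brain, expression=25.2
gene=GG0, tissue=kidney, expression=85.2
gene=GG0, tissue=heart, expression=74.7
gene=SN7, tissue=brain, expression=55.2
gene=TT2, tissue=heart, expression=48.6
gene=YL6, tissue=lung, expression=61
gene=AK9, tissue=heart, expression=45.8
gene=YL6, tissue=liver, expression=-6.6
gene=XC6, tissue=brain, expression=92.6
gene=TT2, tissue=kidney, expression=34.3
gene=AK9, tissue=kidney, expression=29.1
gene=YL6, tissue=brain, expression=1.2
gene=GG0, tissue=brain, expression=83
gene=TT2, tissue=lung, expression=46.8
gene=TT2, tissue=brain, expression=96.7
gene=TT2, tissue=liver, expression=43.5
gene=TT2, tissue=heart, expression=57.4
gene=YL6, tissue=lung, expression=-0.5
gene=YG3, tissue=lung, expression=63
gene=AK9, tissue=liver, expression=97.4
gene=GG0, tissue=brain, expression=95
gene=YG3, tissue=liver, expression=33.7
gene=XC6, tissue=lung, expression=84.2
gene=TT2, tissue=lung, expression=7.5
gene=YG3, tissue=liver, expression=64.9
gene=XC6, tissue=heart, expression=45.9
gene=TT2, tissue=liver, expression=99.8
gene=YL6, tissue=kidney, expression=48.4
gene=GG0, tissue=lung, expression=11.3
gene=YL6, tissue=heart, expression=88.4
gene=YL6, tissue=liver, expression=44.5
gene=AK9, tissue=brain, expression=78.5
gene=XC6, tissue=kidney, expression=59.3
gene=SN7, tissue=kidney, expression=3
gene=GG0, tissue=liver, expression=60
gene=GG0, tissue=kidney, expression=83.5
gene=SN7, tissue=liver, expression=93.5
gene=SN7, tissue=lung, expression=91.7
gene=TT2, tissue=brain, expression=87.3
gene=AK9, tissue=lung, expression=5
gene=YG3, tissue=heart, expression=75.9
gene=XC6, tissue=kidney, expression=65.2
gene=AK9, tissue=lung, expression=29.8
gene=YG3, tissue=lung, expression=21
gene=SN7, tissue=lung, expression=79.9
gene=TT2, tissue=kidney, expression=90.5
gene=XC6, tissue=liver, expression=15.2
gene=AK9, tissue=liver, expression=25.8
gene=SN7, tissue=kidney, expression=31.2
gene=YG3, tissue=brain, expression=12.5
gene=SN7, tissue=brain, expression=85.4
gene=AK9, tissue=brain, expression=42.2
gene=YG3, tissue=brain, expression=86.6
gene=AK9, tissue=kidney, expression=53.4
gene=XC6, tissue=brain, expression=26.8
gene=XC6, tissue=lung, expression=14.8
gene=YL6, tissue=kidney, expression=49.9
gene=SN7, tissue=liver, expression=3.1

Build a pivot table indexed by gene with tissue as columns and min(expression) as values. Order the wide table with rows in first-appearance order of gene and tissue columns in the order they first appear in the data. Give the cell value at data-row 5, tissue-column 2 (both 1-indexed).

With rows in first-appearance order of gene, row 5 is gene=XC6. tissue columns in first-appearance order: heart, lung, kidney, liver, brain; column 2 is lung.
Long rows with gene=XC6, tissue=lung: min(84.2, 14.8) = 14.8.

14.8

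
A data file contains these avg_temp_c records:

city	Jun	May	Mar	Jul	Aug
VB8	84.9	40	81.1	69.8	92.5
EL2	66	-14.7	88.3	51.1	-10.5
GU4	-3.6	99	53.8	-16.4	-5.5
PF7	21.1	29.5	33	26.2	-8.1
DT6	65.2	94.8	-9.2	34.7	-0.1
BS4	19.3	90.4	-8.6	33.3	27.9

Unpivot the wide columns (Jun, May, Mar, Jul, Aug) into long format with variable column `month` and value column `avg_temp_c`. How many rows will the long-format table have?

30

6 city values × 5 melted columns = 30 rows.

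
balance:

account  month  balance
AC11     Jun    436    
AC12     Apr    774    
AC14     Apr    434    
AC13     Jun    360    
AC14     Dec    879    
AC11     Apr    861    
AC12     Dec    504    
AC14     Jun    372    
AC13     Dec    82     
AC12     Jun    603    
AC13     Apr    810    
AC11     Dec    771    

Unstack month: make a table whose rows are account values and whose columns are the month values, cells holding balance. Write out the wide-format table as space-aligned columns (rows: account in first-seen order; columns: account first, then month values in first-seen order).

account  Jun  Apr  Dec
AC11     436  861  771
AC12     603  774  504
AC14     372  434  879
AC13     360  810  82 

Columns: account plus the 3 distinct month values (Jun, Apr, Dec).
For example, row AC11 column Jun takes balance=436 from the long row (AC11, Jun).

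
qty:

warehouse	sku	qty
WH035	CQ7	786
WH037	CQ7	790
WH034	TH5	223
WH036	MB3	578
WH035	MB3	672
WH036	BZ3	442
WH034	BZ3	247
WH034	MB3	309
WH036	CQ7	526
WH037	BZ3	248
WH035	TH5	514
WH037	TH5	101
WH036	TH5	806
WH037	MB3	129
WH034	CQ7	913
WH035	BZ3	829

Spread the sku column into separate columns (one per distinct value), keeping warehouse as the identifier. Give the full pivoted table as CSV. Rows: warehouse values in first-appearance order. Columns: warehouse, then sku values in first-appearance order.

warehouse,CQ7,TH5,MB3,BZ3
WH035,786,514,672,829
WH037,790,101,129,248
WH034,913,223,309,247
WH036,526,806,578,442

Columns: warehouse plus the 4 distinct sku values (CQ7, TH5, MB3, BZ3).
For example, row WH035 column CQ7 takes qty=786 from the long row (WH035, CQ7).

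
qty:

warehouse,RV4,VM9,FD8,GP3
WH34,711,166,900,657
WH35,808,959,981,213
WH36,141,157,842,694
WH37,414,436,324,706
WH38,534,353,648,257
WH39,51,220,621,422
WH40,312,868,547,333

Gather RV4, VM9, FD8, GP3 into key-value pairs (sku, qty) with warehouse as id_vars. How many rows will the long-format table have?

28

7 warehouse values × 4 melted columns = 28 rows.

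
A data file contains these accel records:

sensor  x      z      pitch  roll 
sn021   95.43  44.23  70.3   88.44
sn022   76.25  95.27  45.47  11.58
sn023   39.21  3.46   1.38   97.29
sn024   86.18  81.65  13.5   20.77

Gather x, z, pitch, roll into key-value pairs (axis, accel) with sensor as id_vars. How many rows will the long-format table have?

4 sensor values × 4 melted columns = 16 rows.

16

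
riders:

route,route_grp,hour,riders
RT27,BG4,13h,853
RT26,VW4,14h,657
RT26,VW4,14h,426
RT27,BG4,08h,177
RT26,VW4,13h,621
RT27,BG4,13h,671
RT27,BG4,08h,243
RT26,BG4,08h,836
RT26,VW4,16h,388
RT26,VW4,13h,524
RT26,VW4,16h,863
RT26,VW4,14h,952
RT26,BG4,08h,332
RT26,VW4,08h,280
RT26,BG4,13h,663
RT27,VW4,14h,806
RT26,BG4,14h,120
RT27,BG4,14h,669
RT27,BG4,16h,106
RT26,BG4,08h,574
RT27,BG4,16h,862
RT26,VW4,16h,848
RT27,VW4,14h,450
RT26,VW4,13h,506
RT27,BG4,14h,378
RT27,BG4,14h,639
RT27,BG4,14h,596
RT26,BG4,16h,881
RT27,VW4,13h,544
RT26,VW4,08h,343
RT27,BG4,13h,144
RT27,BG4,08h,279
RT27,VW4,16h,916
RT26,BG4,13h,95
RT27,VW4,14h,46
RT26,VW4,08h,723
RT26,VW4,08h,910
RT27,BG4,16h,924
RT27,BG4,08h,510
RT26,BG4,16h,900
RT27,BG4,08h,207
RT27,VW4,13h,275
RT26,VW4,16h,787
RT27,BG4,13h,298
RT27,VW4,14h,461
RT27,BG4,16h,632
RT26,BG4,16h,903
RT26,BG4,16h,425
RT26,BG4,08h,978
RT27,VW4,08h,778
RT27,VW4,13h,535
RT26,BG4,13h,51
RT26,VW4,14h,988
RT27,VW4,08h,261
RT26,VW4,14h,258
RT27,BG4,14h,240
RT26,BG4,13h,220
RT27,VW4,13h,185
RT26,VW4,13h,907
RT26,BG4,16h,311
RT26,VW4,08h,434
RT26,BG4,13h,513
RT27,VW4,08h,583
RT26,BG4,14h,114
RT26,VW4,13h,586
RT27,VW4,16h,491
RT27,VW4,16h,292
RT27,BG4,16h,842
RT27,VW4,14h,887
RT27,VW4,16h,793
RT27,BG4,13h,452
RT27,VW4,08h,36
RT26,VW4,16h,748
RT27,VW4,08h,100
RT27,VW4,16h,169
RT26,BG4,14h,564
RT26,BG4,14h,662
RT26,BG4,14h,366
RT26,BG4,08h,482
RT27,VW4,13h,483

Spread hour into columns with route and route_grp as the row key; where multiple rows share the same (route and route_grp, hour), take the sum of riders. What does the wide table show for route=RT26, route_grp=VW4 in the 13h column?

Rows with route=RT26, route_grp=VW4 and hour=13h: riders values are 621, 524, 506, 907, 586.
621 + 524 + 506 + 907 + 586 = 3144.

3144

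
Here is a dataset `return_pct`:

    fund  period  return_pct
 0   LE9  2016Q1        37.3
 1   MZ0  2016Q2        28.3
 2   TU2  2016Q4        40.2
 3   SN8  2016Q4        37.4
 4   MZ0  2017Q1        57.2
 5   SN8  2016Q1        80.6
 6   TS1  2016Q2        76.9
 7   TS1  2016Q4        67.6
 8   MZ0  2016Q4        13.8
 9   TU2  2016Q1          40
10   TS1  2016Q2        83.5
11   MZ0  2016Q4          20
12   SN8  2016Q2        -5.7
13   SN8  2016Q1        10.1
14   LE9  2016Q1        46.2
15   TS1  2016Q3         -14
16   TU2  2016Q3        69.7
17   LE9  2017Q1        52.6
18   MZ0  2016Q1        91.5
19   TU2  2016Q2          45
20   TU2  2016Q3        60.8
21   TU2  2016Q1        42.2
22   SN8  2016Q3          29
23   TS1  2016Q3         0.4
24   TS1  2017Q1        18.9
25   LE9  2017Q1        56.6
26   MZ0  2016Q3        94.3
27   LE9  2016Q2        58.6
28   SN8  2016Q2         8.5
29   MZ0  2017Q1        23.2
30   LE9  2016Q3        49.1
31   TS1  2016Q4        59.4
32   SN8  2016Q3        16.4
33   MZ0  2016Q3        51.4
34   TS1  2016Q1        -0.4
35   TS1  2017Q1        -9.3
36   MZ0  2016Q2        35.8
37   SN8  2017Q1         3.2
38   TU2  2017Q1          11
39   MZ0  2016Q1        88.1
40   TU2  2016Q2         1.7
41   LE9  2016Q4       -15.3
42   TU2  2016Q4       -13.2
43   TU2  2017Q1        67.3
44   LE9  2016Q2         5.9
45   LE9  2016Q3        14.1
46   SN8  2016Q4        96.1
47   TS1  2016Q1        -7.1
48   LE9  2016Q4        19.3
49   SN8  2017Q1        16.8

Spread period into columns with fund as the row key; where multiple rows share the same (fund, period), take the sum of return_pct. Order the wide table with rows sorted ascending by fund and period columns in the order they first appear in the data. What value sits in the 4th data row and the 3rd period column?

127

With rows sorted ascending by fund, row 4 is fund=TS1. period columns in first-appearance order: 2016Q1, 2016Q2, 2016Q4, 2017Q1, 2016Q3; column 3 is 2016Q4.
Long rows with fund=TS1, period=2016Q4: 67.6 + 59.4 = 127.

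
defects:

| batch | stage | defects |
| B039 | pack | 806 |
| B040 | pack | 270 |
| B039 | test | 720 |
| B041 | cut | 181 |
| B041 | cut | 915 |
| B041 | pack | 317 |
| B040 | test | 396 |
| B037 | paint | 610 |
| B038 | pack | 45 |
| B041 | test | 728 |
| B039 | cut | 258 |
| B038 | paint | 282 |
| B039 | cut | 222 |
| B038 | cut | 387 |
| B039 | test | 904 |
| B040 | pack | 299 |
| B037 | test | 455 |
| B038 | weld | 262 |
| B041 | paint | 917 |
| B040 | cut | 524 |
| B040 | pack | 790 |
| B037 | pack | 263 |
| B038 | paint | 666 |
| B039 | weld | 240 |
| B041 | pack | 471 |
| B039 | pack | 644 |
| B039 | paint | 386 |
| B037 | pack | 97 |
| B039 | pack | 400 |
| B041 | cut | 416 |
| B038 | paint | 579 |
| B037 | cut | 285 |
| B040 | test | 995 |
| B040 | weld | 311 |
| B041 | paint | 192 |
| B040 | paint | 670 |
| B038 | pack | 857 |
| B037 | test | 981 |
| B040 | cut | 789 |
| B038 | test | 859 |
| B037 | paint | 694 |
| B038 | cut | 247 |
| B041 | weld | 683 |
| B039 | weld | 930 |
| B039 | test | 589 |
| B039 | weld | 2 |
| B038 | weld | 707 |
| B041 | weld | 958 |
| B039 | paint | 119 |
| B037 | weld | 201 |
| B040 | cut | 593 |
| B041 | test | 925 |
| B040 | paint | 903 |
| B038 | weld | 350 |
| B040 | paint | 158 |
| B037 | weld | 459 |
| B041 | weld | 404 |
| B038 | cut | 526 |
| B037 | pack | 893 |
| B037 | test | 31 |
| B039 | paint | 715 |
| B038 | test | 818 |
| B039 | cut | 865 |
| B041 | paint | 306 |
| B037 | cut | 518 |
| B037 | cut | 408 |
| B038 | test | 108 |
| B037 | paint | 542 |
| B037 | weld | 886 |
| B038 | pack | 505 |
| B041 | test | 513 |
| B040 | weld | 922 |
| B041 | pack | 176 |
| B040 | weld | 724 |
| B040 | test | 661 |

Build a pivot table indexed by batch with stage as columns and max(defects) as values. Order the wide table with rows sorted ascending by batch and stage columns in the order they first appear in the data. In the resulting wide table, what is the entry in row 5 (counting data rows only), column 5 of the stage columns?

958

With rows sorted ascending by batch, row 5 is batch=B041. stage columns in first-appearance order: pack, test, cut, paint, weld; column 5 is weld.
Long rows with batch=B041, stage=weld: max(683, 958, 404) = 958.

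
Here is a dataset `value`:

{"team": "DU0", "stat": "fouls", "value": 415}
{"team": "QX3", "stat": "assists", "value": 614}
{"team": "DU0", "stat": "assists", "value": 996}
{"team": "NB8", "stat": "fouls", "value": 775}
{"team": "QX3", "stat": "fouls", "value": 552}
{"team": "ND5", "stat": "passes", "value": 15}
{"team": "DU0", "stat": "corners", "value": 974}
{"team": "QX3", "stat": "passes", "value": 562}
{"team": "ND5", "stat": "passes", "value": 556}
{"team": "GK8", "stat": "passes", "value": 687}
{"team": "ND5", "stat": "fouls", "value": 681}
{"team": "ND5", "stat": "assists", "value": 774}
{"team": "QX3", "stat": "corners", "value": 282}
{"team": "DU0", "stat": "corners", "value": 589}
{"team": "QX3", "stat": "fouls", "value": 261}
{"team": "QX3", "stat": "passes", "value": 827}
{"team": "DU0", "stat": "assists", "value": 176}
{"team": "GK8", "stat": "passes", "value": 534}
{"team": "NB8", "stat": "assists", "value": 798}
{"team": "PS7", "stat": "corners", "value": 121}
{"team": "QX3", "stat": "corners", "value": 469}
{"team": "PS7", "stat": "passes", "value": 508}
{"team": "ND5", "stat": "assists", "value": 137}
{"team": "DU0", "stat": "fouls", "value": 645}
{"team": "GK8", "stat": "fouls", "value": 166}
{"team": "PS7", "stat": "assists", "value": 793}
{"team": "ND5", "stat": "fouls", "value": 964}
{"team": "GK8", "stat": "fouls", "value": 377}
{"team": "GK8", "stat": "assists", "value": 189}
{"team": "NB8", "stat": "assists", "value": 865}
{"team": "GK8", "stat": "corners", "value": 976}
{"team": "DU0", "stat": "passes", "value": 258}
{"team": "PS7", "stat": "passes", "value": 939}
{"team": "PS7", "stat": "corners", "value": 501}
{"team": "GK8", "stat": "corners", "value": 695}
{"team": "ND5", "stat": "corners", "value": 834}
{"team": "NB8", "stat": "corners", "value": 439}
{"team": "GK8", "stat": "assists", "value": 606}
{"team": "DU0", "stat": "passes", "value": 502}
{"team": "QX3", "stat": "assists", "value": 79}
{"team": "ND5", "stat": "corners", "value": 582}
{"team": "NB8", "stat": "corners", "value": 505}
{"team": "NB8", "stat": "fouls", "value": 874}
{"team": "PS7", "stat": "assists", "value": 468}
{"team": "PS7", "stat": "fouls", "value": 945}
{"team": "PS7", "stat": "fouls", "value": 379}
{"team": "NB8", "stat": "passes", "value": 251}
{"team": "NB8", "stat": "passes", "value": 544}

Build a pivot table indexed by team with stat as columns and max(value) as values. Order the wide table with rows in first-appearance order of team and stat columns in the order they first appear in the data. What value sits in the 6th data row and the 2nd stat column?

793

With rows in first-appearance order of team, row 6 is team=PS7. stat columns in first-appearance order: fouls, assists, passes, corners; column 2 is assists.
Long rows with team=PS7, stat=assists: max(793, 468) = 793.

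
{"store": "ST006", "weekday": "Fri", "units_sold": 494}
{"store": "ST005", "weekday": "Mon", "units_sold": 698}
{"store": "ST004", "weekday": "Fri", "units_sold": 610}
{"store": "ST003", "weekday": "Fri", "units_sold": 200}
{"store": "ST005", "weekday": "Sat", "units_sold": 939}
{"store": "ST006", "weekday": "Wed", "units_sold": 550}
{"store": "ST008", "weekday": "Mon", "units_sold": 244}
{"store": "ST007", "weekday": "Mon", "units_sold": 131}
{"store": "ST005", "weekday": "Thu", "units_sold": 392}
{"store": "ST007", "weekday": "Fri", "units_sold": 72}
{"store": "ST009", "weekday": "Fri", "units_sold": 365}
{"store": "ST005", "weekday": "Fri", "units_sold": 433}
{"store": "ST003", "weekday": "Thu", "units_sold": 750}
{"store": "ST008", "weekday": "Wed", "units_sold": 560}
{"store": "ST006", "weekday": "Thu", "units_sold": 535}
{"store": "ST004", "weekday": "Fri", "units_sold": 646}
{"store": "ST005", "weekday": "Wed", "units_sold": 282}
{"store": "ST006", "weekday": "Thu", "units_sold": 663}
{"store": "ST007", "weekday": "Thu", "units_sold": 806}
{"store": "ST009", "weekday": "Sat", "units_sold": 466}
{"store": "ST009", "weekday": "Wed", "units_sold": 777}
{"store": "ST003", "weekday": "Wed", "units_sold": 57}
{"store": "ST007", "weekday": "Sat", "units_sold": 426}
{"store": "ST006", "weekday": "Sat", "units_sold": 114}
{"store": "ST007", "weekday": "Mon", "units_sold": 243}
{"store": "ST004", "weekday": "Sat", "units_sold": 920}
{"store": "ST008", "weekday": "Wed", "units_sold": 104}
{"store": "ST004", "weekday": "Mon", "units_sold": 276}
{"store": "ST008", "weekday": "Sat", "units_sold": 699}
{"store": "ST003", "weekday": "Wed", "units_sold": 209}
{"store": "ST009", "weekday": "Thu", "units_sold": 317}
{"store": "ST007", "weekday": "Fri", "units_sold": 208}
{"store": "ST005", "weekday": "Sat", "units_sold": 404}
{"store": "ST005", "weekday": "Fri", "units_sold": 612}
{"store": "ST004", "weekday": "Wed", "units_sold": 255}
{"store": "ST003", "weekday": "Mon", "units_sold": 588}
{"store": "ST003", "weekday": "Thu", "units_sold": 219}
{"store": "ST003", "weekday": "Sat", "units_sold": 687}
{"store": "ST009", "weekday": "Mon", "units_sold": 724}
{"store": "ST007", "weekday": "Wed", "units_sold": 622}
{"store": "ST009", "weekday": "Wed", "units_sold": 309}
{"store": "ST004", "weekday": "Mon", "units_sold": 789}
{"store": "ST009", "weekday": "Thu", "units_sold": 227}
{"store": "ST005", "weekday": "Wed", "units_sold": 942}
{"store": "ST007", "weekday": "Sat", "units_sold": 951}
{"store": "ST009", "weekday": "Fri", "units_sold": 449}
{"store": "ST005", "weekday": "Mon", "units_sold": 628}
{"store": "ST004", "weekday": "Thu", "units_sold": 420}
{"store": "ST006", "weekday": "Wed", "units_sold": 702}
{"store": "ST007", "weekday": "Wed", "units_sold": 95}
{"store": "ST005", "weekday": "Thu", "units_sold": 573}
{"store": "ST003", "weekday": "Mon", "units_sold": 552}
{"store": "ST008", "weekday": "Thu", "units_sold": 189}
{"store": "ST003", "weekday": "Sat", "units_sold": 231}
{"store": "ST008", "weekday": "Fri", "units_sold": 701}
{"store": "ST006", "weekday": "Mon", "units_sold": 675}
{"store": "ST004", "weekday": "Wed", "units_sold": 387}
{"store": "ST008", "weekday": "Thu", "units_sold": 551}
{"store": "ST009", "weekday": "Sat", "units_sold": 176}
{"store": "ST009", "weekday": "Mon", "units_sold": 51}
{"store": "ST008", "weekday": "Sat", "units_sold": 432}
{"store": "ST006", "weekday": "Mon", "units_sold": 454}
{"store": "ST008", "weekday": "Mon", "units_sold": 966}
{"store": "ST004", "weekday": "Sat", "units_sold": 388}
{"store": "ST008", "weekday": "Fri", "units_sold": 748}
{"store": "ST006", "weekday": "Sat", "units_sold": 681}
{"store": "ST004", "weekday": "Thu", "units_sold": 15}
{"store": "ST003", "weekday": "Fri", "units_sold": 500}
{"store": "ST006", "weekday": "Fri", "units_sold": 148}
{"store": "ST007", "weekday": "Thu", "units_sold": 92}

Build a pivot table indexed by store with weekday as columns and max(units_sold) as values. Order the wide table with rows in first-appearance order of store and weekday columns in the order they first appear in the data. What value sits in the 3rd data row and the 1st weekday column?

With rows in first-appearance order of store, row 3 is store=ST004. weekday columns in first-appearance order: Fri, Mon, Sat, Wed, Thu; column 1 is Fri.
Long rows with store=ST004, weekday=Fri: max(610, 646) = 646.

646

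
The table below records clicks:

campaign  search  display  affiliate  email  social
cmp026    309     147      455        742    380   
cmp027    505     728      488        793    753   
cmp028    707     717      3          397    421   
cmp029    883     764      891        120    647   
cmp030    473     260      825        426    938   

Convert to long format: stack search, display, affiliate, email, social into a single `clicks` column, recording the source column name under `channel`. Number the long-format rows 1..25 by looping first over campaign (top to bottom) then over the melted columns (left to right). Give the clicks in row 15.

421

25 rows total (5 × 5). Row 15: index ⌊(15-1)/5⌋ = 2 into campaign → cmp028; (15-1) mod 5 = 4 into the melted columns → social.
So row 15 is (cmp028, social, 421); clicks = 421.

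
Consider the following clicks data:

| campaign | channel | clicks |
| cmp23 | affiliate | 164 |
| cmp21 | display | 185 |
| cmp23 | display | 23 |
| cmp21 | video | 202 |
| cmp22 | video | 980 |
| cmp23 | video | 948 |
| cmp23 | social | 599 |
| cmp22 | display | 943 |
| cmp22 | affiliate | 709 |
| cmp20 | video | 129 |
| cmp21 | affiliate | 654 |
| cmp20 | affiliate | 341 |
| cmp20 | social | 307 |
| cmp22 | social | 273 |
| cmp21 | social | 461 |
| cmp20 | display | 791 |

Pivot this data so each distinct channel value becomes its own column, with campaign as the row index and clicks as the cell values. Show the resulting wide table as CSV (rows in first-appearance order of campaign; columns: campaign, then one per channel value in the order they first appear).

campaign,affiliate,display,video,social
cmp23,164,23,948,599
cmp21,654,185,202,461
cmp22,709,943,980,273
cmp20,341,791,129,307

Columns: campaign plus the 4 distinct channel values (affiliate, display, video, social).
For example, row cmp23 column affiliate takes clicks=164 from the long row (cmp23, affiliate).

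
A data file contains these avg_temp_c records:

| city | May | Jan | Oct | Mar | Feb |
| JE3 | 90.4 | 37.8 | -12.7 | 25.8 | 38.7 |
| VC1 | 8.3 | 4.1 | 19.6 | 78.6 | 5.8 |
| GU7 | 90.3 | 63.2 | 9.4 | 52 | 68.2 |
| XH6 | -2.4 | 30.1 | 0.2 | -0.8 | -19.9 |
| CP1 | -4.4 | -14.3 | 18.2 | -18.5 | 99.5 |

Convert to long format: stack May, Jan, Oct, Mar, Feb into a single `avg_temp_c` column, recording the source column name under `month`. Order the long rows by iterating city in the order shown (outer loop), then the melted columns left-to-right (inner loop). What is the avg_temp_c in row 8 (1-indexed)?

19.6

25 rows total (5 × 5). Row 8: index ⌊(8-1)/5⌋ = 1 into city → VC1; (8-1) mod 5 = 2 into the melted columns → Oct.
So row 8 is (VC1, Oct, 19.6); avg_temp_c = 19.6.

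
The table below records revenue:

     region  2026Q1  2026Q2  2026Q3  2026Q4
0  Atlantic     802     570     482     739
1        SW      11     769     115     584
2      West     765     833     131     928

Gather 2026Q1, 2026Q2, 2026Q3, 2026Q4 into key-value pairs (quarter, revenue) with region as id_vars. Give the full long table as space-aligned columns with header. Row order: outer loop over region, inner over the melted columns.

region    quarter  revenue
Atlantic  2026Q1   802    
Atlantic  2026Q2   570    
Atlantic  2026Q3   482    
Atlantic  2026Q4   739    
SW        2026Q1   11     
SW        2026Q2   769    
SW        2026Q3   115    
SW        2026Q4   584    
West      2026Q1   765    
West      2026Q2   833    
West      2026Q3   131    
West      2026Q4   928    

Each (region, column) pair becomes one row: 3 × 4 = 12 rows.
For example, (Atlantic, 2026Q1) → revenue=802.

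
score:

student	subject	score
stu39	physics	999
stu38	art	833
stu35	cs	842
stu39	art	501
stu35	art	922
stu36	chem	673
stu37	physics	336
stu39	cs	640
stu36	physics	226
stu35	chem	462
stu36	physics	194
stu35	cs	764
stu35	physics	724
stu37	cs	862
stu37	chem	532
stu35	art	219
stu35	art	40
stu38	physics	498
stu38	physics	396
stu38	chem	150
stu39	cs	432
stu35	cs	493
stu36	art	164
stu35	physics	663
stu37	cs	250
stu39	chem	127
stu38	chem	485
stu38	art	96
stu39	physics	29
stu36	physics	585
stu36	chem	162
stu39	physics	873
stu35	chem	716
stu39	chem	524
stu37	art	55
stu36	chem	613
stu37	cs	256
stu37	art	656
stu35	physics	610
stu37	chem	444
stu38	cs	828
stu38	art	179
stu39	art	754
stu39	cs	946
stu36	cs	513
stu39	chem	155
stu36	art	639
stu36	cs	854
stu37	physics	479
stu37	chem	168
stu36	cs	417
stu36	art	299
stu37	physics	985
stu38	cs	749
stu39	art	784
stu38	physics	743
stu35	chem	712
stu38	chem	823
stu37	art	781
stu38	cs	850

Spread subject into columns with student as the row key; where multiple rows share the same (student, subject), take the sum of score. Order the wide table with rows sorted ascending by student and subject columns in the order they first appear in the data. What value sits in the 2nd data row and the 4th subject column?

1448

With rows sorted ascending by student, row 2 is student=stu36. subject columns in first-appearance order: physics, art, cs, chem; column 4 is chem.
Long rows with student=stu36, subject=chem: 673 + 162 + 613 = 1448.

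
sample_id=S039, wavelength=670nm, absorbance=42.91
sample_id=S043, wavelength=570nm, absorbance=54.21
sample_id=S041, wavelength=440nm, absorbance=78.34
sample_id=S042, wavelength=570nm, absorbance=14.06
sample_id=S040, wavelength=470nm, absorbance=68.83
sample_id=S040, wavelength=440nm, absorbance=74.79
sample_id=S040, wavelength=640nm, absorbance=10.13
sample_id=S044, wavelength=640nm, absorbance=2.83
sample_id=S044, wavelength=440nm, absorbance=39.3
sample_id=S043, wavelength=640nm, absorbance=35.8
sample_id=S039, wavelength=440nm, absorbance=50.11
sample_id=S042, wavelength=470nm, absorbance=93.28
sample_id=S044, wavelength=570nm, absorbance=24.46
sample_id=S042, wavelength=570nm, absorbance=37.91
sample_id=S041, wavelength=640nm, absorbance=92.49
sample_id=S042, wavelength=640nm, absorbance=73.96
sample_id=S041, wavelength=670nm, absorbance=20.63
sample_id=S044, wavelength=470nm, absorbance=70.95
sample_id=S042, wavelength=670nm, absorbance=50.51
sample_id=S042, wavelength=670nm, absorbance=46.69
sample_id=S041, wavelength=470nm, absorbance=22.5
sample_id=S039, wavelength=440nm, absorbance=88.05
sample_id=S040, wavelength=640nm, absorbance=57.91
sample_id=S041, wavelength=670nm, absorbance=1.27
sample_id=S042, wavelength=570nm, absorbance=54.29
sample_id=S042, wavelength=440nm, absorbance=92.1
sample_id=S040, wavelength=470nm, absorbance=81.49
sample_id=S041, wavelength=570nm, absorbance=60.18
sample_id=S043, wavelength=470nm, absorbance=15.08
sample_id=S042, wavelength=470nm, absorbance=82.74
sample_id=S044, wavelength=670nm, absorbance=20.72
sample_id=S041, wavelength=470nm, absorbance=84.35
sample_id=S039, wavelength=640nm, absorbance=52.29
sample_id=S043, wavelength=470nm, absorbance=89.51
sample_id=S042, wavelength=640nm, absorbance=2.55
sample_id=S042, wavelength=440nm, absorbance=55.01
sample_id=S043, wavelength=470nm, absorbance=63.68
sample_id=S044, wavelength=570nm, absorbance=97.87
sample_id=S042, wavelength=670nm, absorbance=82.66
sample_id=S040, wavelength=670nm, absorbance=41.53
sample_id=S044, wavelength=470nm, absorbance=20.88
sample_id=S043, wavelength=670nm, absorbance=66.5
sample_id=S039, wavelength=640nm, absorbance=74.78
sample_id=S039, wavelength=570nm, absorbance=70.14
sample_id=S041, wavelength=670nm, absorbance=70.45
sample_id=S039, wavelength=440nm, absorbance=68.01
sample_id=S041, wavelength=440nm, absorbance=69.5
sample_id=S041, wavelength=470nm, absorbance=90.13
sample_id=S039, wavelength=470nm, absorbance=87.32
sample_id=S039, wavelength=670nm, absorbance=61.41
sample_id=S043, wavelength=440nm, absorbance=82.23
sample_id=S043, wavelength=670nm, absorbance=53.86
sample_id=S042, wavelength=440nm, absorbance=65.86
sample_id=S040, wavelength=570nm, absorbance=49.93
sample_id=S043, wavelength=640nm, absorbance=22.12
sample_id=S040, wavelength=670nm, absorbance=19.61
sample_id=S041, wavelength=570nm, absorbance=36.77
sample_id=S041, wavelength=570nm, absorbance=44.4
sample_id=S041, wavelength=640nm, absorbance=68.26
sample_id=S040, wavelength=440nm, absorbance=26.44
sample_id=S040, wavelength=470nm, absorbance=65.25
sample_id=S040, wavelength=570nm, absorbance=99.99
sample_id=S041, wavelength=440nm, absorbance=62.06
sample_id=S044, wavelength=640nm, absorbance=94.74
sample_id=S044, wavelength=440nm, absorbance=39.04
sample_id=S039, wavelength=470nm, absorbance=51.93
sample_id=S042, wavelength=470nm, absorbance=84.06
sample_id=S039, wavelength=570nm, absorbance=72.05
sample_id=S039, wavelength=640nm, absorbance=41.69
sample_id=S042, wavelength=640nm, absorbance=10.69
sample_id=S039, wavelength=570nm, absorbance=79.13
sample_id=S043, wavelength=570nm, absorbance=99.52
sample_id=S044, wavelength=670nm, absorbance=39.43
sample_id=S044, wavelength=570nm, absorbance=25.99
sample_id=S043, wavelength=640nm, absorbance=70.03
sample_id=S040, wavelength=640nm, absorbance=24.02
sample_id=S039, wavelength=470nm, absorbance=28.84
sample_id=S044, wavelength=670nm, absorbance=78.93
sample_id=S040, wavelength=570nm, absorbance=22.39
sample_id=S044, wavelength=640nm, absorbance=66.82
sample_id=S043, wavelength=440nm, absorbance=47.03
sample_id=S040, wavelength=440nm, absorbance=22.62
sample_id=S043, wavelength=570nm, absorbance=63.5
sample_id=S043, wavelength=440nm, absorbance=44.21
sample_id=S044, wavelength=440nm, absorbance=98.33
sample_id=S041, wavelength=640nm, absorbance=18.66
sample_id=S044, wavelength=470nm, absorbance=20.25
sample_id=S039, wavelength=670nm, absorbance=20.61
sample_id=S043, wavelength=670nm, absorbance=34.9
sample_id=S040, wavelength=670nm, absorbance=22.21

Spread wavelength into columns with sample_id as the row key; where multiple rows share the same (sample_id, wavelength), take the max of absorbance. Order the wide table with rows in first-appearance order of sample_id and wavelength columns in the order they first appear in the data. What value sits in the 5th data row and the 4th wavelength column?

With rows in first-appearance order of sample_id, row 5 is sample_id=S040. wavelength columns in first-appearance order: 670nm, 570nm, 440nm, 470nm, 640nm; column 4 is 470nm.
Long rows with sample_id=S040, wavelength=470nm: max(68.83, 81.49, 65.25) = 81.49.

81.49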